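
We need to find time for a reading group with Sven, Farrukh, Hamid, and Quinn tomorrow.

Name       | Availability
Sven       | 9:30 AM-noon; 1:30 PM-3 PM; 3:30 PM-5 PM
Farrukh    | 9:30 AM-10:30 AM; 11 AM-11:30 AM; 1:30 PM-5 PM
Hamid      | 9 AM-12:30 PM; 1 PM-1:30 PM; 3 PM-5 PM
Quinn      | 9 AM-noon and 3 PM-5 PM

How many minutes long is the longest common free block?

Sven ∩ Farrukh: 09:30-10:30, 11:00-11:30, 13:30-15:00, 15:30-17:00.
Sven ∩ Farrukh ∩ Hamid: 09:30-10:30, 11:00-11:30, 15:30-17:00.
Sven ∩ Farrukh ∩ Hamid ∩ Quinn: 09:30-10:30, 11:00-11:30, 15:30-17:00.
The longest is 15:30-17:00 at 90 minutes.

90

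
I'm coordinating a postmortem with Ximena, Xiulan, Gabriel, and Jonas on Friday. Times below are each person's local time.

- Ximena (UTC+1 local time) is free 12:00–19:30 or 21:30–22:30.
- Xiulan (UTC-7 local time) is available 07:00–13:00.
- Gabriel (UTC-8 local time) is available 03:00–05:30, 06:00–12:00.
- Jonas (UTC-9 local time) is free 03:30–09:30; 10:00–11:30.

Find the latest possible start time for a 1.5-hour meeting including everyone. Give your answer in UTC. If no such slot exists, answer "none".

Ximena in UTC: 11:00-18:30, 20:30-21:30 (subtract 1h to convert from UTC+1).
Xiulan in UTC: 14:00-20:00 (add 7h to convert from UTC-7).
Gabriel in UTC: 11:00-13:30, 14:00-20:00 (add 8h to convert from UTC-8).
Jonas in UTC: 12:30-18:30, 19:00-20:30 (add 9h to convert from UTC-9).
Ximena ∩ Xiulan: 14:00-18:30.
Ximena ∩ Xiulan ∩ Gabriel: 14:00-18:30.
Ximena ∩ Xiulan ∩ Gabriel ∩ Jonas: 14:00-18:30.
The last common window of at least 90 minutes is 14:00-18:30; a 90-minute meeting can start as late as 17:00 and still end by 18:30.

17:00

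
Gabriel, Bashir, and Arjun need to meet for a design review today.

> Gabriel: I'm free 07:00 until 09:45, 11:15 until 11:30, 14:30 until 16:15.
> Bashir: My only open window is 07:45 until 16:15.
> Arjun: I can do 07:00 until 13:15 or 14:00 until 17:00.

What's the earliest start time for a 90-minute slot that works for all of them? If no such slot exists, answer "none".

Gabriel ∩ Bashir: 07:45-09:45, 11:15-11:30, 14:30-16:15.
Gabriel ∩ Bashir ∩ Arjun: 07:45-09:45, 11:15-11:30, 14:30-16:15.
The first common window of at least 90 minutes is 07:45-09:45, so the earliest start is 07:45.

07:45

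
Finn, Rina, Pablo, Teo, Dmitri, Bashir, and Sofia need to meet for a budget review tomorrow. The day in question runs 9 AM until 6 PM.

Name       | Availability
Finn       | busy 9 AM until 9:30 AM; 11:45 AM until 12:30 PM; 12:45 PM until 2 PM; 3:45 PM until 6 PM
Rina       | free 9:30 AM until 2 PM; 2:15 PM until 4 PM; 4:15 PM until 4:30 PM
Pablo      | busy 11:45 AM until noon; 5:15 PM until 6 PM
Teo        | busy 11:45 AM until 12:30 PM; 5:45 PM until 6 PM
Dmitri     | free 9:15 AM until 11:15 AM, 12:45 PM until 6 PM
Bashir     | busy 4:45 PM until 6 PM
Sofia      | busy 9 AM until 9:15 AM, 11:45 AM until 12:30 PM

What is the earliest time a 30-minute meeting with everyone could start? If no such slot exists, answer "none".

Finn free: 09:30-11:45, 12:30-12:45, 14:00-15:45 (invert busy blocks within the working day).
Rina free: 09:30-14:00, 14:15-16:00, 16:15-16:30.
Pablo free: 09:00-11:45, 12:00-17:15 (invert busy blocks within the working day).
Teo free: 09:00-11:45, 12:30-17:45 (invert busy blocks within the working day).
Dmitri free: 09:15-11:15, 12:45-18:00.
Bashir free: 09:00-16:45 (invert busy blocks within the working day).
Sofia free: 09:15-11:45, 12:30-18:00 (invert busy blocks within the working day).
Finn ∩ Rina: 09:30-11:45, 12:30-12:45, 14:15-15:45.
Finn ∩ Rina ∩ Pablo: 09:30-11:45, 12:30-12:45, 14:15-15:45.
Finn ∩ Rina ∩ Pablo ∩ Teo: 09:30-11:45, 12:30-12:45, 14:15-15:45.
Finn ∩ Rina ∩ Pablo ∩ Teo ∩ Dmitri: 09:30-11:15, 14:15-15:45.
Finn ∩ Rina ∩ Pablo ∩ Teo ∩ Dmitri ∩ Bashir: 09:30-11:15, 14:15-15:45.
Finn ∩ Rina ∩ Pablo ∩ Teo ∩ Dmitri ∩ Bashir ∩ Sofia: 09:30-11:15, 14:15-15:45.
Those are the intersection windows.
The first common window of at least 30 minutes is 09:30-11:15, so the earliest start is 09:30.

09:30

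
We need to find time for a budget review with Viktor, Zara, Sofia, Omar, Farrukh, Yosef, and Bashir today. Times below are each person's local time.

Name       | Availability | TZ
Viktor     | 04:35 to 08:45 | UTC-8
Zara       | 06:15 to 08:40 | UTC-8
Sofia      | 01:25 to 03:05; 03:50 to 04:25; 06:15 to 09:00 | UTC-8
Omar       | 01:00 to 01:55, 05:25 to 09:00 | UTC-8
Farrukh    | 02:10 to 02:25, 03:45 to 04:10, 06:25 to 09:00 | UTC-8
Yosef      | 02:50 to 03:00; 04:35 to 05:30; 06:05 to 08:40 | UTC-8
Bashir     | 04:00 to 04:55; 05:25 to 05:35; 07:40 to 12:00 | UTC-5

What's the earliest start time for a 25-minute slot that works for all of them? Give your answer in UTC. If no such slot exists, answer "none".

14:25

Viktor in UTC: 12:35-16:45 (add 8h to convert from UTC-8).
Zara in UTC: 14:15-16:40 (add 8h to convert from UTC-8).
Sofia in UTC: 09:25-11:05, 11:50-12:25, 14:15-17:00 (add 8h to convert from UTC-8).
Omar in UTC: 09:00-09:55, 13:25-17:00 (add 8h to convert from UTC-8).
Farrukh in UTC: 10:10-10:25, 11:45-12:10, 14:25-17:00 (add 8h to convert from UTC-8).
Yosef in UTC: 10:50-11:00, 12:35-13:30, 14:05-16:40 (add 8h to convert from UTC-8).
Bashir in UTC: 09:00-09:55, 10:25-10:35, 12:40-17:00 (add 5h to convert from UTC-5).
Viktor ∩ Zara: 14:15-16:40.
Viktor ∩ Zara ∩ Sofia: 14:15-16:40.
Viktor ∩ Zara ∩ Sofia ∩ Omar: 14:15-16:40.
Viktor ∩ Zara ∩ Sofia ∩ Omar ∩ Farrukh: 14:25-16:40.
Viktor ∩ Zara ∩ Sofia ∩ Omar ∩ Farrukh ∩ Yosef: 14:25-16:40.
Viktor ∩ Zara ∩ Sofia ∩ Omar ∩ Farrukh ∩ Yosef ∩ Bashir: 14:25-16:40.
So the common availability across everyone is 14:25-16:40.
The first common window of at least 25 minutes is 14:25-16:40, so the earliest start is 14:25.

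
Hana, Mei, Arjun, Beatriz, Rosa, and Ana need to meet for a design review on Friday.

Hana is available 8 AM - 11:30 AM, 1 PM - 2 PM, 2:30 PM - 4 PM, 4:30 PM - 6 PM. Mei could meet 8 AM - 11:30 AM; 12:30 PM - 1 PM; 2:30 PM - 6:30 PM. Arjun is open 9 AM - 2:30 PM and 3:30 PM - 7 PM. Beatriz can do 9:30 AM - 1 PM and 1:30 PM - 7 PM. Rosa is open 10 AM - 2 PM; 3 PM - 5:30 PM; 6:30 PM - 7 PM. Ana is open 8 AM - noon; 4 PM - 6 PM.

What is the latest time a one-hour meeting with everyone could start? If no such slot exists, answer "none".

Hana ∩ Mei: 08:00-11:30, 14:30-16:00, 16:30-18:00.
Hana ∩ Mei ∩ Arjun: 09:00-11:30, 15:30-16:00, 16:30-18:00.
Hana ∩ Mei ∩ Arjun ∩ Beatriz: 09:30-11:30, 15:30-16:00, 16:30-18:00.
Hana ∩ Mei ∩ Arjun ∩ Beatriz ∩ Rosa: 10:00-11:30, 15:30-16:00, 16:30-17:30.
Hana ∩ Mei ∩ Arjun ∩ Beatriz ∩ Rosa ∩ Ana: 10:00-11:30, 16:30-17:30.
So the common availability across everyone is 10:00-11:30, 16:30-17:30.
The last common window of at least 60 minutes is 16:30-17:30; a 60-minute meeting can start as late as 16:30 and still end by 17:30.

16:30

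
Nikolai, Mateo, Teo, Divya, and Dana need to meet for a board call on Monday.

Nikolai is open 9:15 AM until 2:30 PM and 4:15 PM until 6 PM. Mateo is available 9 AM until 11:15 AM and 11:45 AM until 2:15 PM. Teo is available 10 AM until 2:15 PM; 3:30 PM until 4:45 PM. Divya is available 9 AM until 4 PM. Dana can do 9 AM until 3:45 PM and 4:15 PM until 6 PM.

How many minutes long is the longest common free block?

150

Nikolai ∩ Mateo: 09:15-11:15, 11:45-14:15.
Nikolai ∩ Mateo ∩ Teo: 10:00-11:15, 11:45-14:15.
Nikolai ∩ Mateo ∩ Teo ∩ Divya: 10:00-11:15, 11:45-14:15.
Nikolai ∩ Mateo ∩ Teo ∩ Divya ∩ Dana: 10:00-11:15, 11:45-14:15.
The longest is 11:45-14:15 at 150 minutes.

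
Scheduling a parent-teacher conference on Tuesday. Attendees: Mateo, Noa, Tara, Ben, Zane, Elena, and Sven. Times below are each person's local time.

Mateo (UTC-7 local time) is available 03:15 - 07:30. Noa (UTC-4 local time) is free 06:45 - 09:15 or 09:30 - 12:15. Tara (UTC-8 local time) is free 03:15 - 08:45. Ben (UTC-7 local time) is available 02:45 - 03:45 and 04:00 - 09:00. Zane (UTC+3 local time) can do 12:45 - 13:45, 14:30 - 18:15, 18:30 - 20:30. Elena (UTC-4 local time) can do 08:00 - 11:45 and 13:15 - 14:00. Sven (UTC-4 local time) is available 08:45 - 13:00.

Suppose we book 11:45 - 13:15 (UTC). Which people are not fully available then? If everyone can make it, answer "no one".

Mateo in UTC: 10:15-14:30 (add 7h to convert from UTC-7).
Noa in UTC: 10:45-13:15, 13:30-16:15 (add 4h to convert from UTC-4).
Tara in UTC: 11:15-16:45 (add 8h to convert from UTC-8).
Ben in UTC: 09:45-10:45, 11:00-16:00 (add 7h to convert from UTC-7).
Zane in UTC: 09:45-10:45, 11:30-15:15, 15:30-17:30 (subtract 3h to convert from UTC+3).
Elena in UTC: 12:00-15:45, 17:15-18:00 (add 4h to convert from UTC-4).
Sven in UTC: 12:45-17:00 (add 4h to convert from UTC-4).
Mateo: free for 11:45-13:15. Noa: free for 11:45-13:15. Tara: free for 11:45-13:15. Ben: free for 11:45-13:15. Zane: free for 11:45-13:15. Elena: not fully free for 11:45-13:15. Sven: not fully free for 11:45-13:15.

Elena, Sven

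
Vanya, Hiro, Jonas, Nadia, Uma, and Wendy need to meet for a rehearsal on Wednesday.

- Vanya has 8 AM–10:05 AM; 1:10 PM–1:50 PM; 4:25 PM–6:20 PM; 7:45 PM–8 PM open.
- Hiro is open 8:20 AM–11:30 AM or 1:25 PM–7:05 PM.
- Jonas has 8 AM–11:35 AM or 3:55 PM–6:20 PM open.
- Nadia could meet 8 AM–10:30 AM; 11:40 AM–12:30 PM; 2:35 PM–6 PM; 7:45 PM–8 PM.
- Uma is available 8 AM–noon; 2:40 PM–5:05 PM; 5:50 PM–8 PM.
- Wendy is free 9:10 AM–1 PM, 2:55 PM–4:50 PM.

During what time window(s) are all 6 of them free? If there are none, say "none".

Vanya ∩ Hiro: 08:20-10:05, 13:25-13:50, 16:25-18:20.
Vanya ∩ Hiro ∩ Jonas: 08:20-10:05, 16:25-18:20.
Vanya ∩ Hiro ∩ Jonas ∩ Nadia: 08:20-10:05, 16:25-18:00.
Vanya ∩ Hiro ∩ Jonas ∩ Nadia ∩ Uma: 08:20-10:05, 16:25-17:05, 17:50-18:00.
Vanya ∩ Hiro ∩ Jonas ∩ Nadia ∩ Uma ∩ Wendy: 09:10-10:05, 16:25-16:50.

09:10-10:05, 16:25-16:50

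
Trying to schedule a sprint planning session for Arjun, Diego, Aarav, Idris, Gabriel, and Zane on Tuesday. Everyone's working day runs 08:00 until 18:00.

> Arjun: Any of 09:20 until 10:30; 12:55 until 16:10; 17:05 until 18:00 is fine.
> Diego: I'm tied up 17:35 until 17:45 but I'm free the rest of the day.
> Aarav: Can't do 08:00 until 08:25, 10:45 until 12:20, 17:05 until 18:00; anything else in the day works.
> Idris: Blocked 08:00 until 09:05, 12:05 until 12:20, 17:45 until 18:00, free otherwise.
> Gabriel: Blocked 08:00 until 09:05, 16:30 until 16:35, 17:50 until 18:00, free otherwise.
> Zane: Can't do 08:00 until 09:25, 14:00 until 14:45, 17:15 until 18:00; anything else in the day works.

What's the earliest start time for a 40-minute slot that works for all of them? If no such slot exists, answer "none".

09:25

Arjun free: 09:20-10:30, 12:55-16:10, 17:05-18:00.
Diego free: 08:00-17:35, 17:45-18:00 (invert busy blocks within the working day).
Aarav free: 08:25-10:45, 12:20-17:05 (invert busy blocks within the working day).
Idris free: 09:05-12:05, 12:20-17:45 (invert busy blocks within the working day).
Gabriel free: 09:05-16:30, 16:35-17:50 (invert busy blocks within the working day).
Zane free: 09:25-14:00, 14:45-17:15 (invert busy blocks within the working day).
Arjun ∩ Diego: 09:20-10:30, 12:55-16:10, 17:05-17:35, 17:45-18:00.
Arjun ∩ Diego ∩ Aarav: 09:20-10:30, 12:55-16:10.
Arjun ∩ Diego ∩ Aarav ∩ Idris: 09:20-10:30, 12:55-16:10.
Arjun ∩ Diego ∩ Aarav ∩ Idris ∩ Gabriel: 09:20-10:30, 12:55-16:10.
Arjun ∩ Diego ∩ Aarav ∩ Idris ∩ Gabriel ∩ Zane: 09:25-10:30, 12:55-14:00, 14:45-16:10.
The first common window of at least 40 minutes is 09:25-10:30, so the earliest start is 09:25.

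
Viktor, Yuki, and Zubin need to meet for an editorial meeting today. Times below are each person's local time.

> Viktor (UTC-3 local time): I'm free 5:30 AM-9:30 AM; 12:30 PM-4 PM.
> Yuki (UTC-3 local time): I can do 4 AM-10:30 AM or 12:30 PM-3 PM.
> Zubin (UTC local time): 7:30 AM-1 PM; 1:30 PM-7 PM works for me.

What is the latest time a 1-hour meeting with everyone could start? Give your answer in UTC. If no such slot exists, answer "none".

Viktor in UTC: 08:30-12:30, 15:30-19:00 (add 3h to convert from UTC-3).
Yuki in UTC: 07:00-13:30, 15:30-18:00 (add 3h to convert from UTC-3).
Zubin in UTC: 07:30-13:00, 13:30-19:00.
Viktor ∩ Yuki: 08:30-12:30, 15:30-18:00.
Viktor ∩ Yuki ∩ Zubin: 08:30-12:30, 15:30-18:00.
Those are the intersection windows.
The last common window of at least 60 minutes is 15:30-18:00; a 60-minute meeting can start as late as 17:00 and still end by 18:00.

17:00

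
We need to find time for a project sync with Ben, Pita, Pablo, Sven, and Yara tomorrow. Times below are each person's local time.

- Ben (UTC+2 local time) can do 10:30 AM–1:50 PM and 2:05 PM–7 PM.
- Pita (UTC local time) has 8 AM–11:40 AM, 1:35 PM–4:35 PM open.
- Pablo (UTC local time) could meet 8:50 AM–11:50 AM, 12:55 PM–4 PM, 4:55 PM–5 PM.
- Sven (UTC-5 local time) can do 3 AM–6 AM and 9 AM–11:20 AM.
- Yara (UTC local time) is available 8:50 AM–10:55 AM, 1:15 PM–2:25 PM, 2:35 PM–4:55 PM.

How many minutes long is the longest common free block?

Ben in UTC: 08:30-11:50, 12:05-17:00 (subtract 2h to convert from UTC+2).
Pita in UTC: 08:00-11:40, 13:35-16:35.
Pablo in UTC: 08:50-11:50, 12:55-16:00, 16:55-17:00.
Sven in UTC: 08:00-11:00, 14:00-16:20 (add 5h to convert from UTC-5).
Yara in UTC: 08:50-10:55, 13:15-14:25, 14:35-16:55.
Ben ∩ Pita: 08:30-11:40, 13:35-16:35.
Ben ∩ Pita ∩ Pablo: 08:50-11:40, 13:35-16:00.
Ben ∩ Pita ∩ Pablo ∩ Sven: 08:50-11:00, 14:00-16:00.
Ben ∩ Pita ∩ Pablo ∩ Sven ∩ Yara: 08:50-10:55, 14:00-14:25, 14:35-16:00.
So the common availability across everyone is 08:50-10:55, 14:00-14:25, 14:35-16:00.
The longest is 08:50-10:55 at 125 minutes.

125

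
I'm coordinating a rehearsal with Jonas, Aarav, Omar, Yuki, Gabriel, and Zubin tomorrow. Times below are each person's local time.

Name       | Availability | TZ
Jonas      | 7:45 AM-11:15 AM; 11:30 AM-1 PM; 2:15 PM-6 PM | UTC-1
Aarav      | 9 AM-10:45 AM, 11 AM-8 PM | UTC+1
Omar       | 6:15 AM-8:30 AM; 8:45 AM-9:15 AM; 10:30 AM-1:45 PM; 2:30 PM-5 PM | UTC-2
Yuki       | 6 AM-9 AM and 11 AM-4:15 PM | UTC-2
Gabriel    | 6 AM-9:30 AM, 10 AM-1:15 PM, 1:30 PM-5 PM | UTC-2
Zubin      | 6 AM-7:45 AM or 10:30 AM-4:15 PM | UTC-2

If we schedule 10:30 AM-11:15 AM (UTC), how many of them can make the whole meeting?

3

Jonas in UTC: 08:45-12:15, 12:30-14:00, 15:15-19:00 (add 1h to convert from UTC-1).
Aarav in UTC: 08:00-09:45, 10:00-19:00 (subtract 1h to convert from UTC+1).
Omar in UTC: 08:15-10:30, 10:45-11:15, 12:30-15:45, 16:30-19:00 (add 2h to convert from UTC-2).
Yuki in UTC: 08:00-11:00, 13:00-18:15 (add 2h to convert from UTC-2).
Gabriel in UTC: 08:00-11:30, 12:00-15:15, 15:30-19:00 (add 2h to convert from UTC-2).
Zubin in UTC: 08:00-09:45, 12:30-18:15 (add 2h to convert from UTC-2).
Jonas, Aarav, and Gabriel can make the full 10:30-11:15 slot — that's 3.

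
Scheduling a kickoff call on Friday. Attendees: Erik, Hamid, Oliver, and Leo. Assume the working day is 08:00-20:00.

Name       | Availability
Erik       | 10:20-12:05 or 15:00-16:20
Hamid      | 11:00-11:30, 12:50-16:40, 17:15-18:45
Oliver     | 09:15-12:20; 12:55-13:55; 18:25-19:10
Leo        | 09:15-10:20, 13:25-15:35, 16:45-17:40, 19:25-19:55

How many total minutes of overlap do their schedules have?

0

Erik ∩ Hamid: 11:00-11:30, 15:00-16:20.
Erik ∩ Hamid ∩ Oliver: 11:00-11:30.
Erik ∩ Hamid ∩ Oliver ∩ Leo: ∅.
There is no time when everyone is free.
There is no common window, so the total is 0 minutes.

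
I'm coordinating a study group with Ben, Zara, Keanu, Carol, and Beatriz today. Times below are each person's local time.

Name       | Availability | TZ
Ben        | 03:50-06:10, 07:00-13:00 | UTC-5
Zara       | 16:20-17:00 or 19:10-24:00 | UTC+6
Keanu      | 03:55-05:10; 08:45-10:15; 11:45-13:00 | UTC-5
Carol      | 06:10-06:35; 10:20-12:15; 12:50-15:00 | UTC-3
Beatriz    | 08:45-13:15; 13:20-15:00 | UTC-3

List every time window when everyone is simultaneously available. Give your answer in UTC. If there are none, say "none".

Ben in UTC: 08:50-11:10, 12:00-18:00 (add 5h to convert from UTC-5).
Zara in UTC: 10:20-11:00, 13:10-18:00 (subtract 6h to convert from UTC+6).
Keanu in UTC: 08:55-10:10, 13:45-15:15, 16:45-18:00 (add 5h to convert from UTC-5).
Carol in UTC: 09:10-09:35, 13:20-15:15, 15:50-18:00 (add 3h to convert from UTC-3).
Beatriz in UTC: 11:45-16:15, 16:20-18:00 (add 3h to convert from UTC-3).
Ben ∩ Zara: 10:20-11:00, 13:10-18:00.
Ben ∩ Zara ∩ Keanu: 13:45-15:15, 16:45-18:00.
Ben ∩ Zara ∩ Keanu ∩ Carol: 13:45-15:15, 16:45-18:00.
Ben ∩ Zara ∩ Keanu ∩ Carol ∩ Beatriz: 13:45-15:15, 16:45-18:00.

13:45-15:15, 16:45-18:00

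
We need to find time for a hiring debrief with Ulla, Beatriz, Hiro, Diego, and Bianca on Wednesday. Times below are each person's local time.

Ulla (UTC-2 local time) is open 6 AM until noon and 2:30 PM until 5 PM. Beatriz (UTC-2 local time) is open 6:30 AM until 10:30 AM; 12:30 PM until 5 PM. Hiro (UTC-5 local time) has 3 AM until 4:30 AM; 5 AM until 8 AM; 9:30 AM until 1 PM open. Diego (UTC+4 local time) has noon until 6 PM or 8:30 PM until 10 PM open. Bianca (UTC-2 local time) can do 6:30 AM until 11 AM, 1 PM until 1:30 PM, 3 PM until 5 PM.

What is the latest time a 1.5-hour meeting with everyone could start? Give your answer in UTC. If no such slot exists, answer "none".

Ulla in UTC: 08:00-14:00, 16:30-19:00 (add 2h to convert from UTC-2).
Beatriz in UTC: 08:30-12:30, 14:30-19:00 (add 2h to convert from UTC-2).
Hiro in UTC: 08:00-09:30, 10:00-13:00, 14:30-18:00 (add 5h to convert from UTC-5).
Diego in UTC: 08:00-14:00, 16:30-18:00 (subtract 4h to convert from UTC+4).
Bianca in UTC: 08:30-13:00, 15:00-15:30, 17:00-19:00 (add 2h to convert from UTC-2).
Ulla ∩ Beatriz: 08:30-12:30, 16:30-19:00.
Ulla ∩ Beatriz ∩ Hiro: 08:30-09:30, 10:00-12:30, 16:30-18:00.
Ulla ∩ Beatriz ∩ Hiro ∩ Diego: 08:30-09:30, 10:00-12:30, 16:30-18:00.
Ulla ∩ Beatriz ∩ Hiro ∩ Diego ∩ Bianca: 08:30-09:30, 10:00-12:30, 17:00-18:00.
The last common window of at least 90 minutes is 10:00-12:30; a 90-minute meeting can start as late as 11:00 and still end by 12:30.

11:00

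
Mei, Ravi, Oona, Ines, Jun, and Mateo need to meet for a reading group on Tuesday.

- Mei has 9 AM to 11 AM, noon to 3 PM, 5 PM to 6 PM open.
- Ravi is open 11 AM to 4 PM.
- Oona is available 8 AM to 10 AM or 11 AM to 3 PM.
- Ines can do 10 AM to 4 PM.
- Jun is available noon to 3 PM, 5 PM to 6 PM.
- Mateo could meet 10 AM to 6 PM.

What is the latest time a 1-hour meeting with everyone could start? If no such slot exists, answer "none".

Mei ∩ Ravi: 12:00-15:00.
Mei ∩ Ravi ∩ Oona: 12:00-15:00.
Mei ∩ Ravi ∩ Oona ∩ Ines: 12:00-15:00.
Mei ∩ Ravi ∩ Oona ∩ Ines ∩ Jun: 12:00-15:00.
Mei ∩ Ravi ∩ Oona ∩ Ines ∩ Jun ∩ Mateo: 12:00-15:00.
The last common window of at least 60 minutes is 12:00-15:00; a 60-minute meeting can start as late as 14:00 and still end by 15:00.

14:00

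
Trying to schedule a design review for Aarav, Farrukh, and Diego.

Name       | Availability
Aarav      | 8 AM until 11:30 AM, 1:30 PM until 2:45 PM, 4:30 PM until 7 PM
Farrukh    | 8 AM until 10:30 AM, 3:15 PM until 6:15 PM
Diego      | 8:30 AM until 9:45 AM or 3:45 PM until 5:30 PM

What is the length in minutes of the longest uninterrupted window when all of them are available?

75

Aarav ∩ Farrukh: 08:00-10:30, 16:30-18:15.
Aarav ∩ Farrukh ∩ Diego: 08:30-09:45, 16:30-17:30.
The longest is 08:30-09:45 at 75 minutes.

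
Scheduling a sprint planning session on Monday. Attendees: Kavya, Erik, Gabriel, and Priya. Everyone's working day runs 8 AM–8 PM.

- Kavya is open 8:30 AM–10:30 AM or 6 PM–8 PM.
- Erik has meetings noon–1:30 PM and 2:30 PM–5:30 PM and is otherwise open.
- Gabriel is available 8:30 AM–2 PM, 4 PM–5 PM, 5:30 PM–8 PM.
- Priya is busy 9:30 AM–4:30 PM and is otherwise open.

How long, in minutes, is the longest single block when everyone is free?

120

Kavya free: 08:30-10:30, 18:00-20:00.
Erik free: 08:00-12:00, 13:30-14:30, 17:30-20:00 (invert busy blocks within the working day).
Gabriel free: 08:30-14:00, 16:00-17:00, 17:30-20:00.
Priya free: 08:00-09:30, 16:30-20:00 (invert busy blocks within the working day).
Kavya ∩ Erik: 08:30-10:30, 18:00-20:00.
Kavya ∩ Erik ∩ Gabriel: 08:30-10:30, 18:00-20:00.
Kavya ∩ Erik ∩ Gabriel ∩ Priya: 08:30-09:30, 18:00-20:00.
The longest is 18:00-20:00 at 120 minutes.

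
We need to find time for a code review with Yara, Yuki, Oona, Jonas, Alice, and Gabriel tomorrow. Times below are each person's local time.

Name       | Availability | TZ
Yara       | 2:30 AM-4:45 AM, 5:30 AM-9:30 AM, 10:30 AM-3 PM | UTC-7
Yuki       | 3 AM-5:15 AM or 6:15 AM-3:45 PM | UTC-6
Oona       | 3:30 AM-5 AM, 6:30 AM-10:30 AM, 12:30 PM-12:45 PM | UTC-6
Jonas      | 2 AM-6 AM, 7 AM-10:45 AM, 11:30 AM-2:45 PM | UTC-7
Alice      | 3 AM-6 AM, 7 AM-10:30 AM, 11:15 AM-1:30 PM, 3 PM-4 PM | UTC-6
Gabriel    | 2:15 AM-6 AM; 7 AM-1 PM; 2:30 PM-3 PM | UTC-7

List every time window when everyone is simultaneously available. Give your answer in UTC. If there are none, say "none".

09:30-11:00, 14:00-16:30, 18:30-18:45

Yara in UTC: 09:30-11:45, 12:30-16:30, 17:30-22:00 (add 7h to convert from UTC-7).
Yuki in UTC: 09:00-11:15, 12:15-21:45 (add 6h to convert from UTC-6).
Oona in UTC: 09:30-11:00, 12:30-16:30, 18:30-18:45 (add 6h to convert from UTC-6).
Jonas in UTC: 09:00-13:00, 14:00-17:45, 18:30-21:45 (add 7h to convert from UTC-7).
Alice in UTC: 09:00-12:00, 13:00-16:30, 17:15-19:30, 21:00-22:00 (add 6h to convert from UTC-6).
Gabriel in UTC: 09:15-13:00, 14:00-20:00, 21:30-22:00 (add 7h to convert from UTC-7).
Yara ∩ Yuki: 09:30-11:15, 12:30-16:30, 17:30-21:45.
Yara ∩ Yuki ∩ Oona: 09:30-11:00, 12:30-16:30, 18:30-18:45.
Yara ∩ Yuki ∩ Oona ∩ Jonas: 09:30-11:00, 12:30-13:00, 14:00-16:30, 18:30-18:45.
Yara ∩ Yuki ∩ Oona ∩ Jonas ∩ Alice: 09:30-11:00, 14:00-16:30, 18:30-18:45.
Yara ∩ Yuki ∩ Oona ∩ Jonas ∩ Alice ∩ Gabriel: 09:30-11:00, 14:00-16:30, 18:30-18:45.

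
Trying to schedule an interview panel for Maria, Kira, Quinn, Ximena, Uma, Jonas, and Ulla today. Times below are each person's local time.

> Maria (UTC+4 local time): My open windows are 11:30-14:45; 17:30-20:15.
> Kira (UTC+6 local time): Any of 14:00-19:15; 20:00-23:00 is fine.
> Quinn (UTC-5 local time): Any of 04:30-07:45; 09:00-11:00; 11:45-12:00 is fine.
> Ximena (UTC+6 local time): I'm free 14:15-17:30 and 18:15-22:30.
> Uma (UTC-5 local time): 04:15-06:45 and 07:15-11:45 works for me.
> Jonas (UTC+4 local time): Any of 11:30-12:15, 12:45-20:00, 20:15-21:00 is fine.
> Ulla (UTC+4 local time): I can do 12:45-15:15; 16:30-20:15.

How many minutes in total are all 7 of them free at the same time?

195

Maria in UTC: 07:30-10:45, 13:30-16:15 (subtract 4h to convert from UTC+4).
Kira in UTC: 08:00-13:15, 14:00-17:00 (subtract 6h to convert from UTC+6).
Quinn in UTC: 09:30-12:45, 14:00-16:00, 16:45-17:00 (add 5h to convert from UTC-5).
Ximena in UTC: 08:15-11:30, 12:15-16:30 (subtract 6h to convert from UTC+6).
Uma in UTC: 09:15-11:45, 12:15-16:45 (add 5h to convert from UTC-5).
Jonas in UTC: 07:30-08:15, 08:45-16:00, 16:15-17:00 (subtract 4h to convert from UTC+4).
Ulla in UTC: 08:45-11:15, 12:30-16:15 (subtract 4h to convert from UTC+4).
Maria ∩ Kira: 08:00-10:45, 14:00-16:15.
Maria ∩ Kira ∩ Quinn: 09:30-10:45, 14:00-16:00.
Maria ∩ Kira ∩ Quinn ∩ Ximena: 09:30-10:45, 14:00-16:00.
Maria ∩ Kira ∩ Quinn ∩ Ximena ∩ Uma: 09:30-10:45, 14:00-16:00.
Maria ∩ Kira ∩ Quinn ∩ Ximena ∩ Uma ∩ Jonas: 09:30-10:45, 14:00-16:00.
Maria ∩ Kira ∩ Quinn ∩ Ximena ∩ Uma ∩ Jonas ∩ Ulla: 09:30-10:45, 14:00-16:00.
So the common availability across everyone is 09:30-10:45, 14:00-16:00.
Summing the common windows: 75 + 120 = 195 minutes.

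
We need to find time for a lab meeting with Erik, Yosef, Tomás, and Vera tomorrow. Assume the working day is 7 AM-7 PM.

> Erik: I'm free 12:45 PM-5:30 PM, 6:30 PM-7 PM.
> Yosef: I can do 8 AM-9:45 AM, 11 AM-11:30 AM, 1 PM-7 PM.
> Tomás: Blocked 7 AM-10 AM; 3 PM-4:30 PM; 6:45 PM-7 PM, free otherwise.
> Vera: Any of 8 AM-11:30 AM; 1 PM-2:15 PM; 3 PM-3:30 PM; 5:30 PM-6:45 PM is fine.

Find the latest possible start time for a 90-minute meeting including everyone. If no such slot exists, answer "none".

none

Erik free: 12:45-17:30, 18:30-19:00.
Yosef free: 08:00-09:45, 11:00-11:30, 13:00-19:00.
Tomás free: 10:00-15:00, 16:30-18:45 (invert busy blocks within the working day).
Vera free: 08:00-11:30, 13:00-14:15, 15:00-15:30, 17:30-18:45.
Erik ∩ Yosef: 13:00-17:30, 18:30-19:00.
Erik ∩ Yosef ∩ Tomás: 13:00-15:00, 16:30-17:30, 18:30-18:45.
Erik ∩ Yosef ∩ Tomás ∩ Vera: 13:00-14:15, 18:30-18:45.
Those are the intersection windows.
No common window is at least 90 minutes long.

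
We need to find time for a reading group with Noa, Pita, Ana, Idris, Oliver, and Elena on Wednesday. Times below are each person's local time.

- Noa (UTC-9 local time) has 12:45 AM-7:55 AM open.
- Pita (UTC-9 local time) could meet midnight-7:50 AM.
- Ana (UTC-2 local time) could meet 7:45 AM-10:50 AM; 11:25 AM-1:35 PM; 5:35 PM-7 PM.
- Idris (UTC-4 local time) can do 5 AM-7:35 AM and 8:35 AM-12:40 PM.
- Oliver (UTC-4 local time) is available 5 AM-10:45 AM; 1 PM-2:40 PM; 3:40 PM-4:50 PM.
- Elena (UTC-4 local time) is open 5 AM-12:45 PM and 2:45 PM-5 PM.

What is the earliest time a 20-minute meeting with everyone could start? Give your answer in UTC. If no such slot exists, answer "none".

Noa in UTC: 09:45-16:55 (add 9h to convert from UTC-9).
Pita in UTC: 09:00-16:50 (add 9h to convert from UTC-9).
Ana in UTC: 09:45-12:50, 13:25-15:35, 19:35-21:00 (add 2h to convert from UTC-2).
Idris in UTC: 09:00-11:35, 12:35-16:40 (add 4h to convert from UTC-4).
Oliver in UTC: 09:00-14:45, 17:00-18:40, 19:40-20:50 (add 4h to convert from UTC-4).
Elena in UTC: 09:00-16:45, 18:45-21:00 (add 4h to convert from UTC-4).
Noa ∩ Pita: 09:45-16:50.
Noa ∩ Pita ∩ Ana: 09:45-12:50, 13:25-15:35.
Noa ∩ Pita ∩ Ana ∩ Idris: 09:45-11:35, 12:35-12:50, 13:25-15:35.
Noa ∩ Pita ∩ Ana ∩ Idris ∩ Oliver: 09:45-11:35, 12:35-12:50, 13:25-14:45.
Noa ∩ Pita ∩ Ana ∩ Idris ∩ Oliver ∩ Elena: 09:45-11:35, 12:35-12:50, 13:25-14:45.
Those are the intersection windows.
The first common window of at least 20 minutes is 09:45-11:35, so the earliest start is 09:45.

09:45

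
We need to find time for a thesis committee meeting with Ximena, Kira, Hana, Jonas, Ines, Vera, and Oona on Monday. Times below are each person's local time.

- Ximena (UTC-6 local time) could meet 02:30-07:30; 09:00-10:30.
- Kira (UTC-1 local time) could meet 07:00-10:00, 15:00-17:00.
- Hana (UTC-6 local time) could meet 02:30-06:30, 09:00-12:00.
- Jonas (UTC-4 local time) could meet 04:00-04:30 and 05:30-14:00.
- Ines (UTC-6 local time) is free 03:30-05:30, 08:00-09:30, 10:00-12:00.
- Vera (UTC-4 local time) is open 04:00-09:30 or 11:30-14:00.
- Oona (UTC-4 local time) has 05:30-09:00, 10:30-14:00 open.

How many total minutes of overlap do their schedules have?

Ximena in UTC: 08:30-13:30, 15:00-16:30 (add 6h to convert from UTC-6).
Kira in UTC: 08:00-11:00, 16:00-18:00 (add 1h to convert from UTC-1).
Hana in UTC: 08:30-12:30, 15:00-18:00 (add 6h to convert from UTC-6).
Jonas in UTC: 08:00-08:30, 09:30-18:00 (add 4h to convert from UTC-4).
Ines in UTC: 09:30-11:30, 14:00-15:30, 16:00-18:00 (add 6h to convert from UTC-6).
Vera in UTC: 08:00-13:30, 15:30-18:00 (add 4h to convert from UTC-4).
Oona in UTC: 09:30-13:00, 14:30-18:00 (add 4h to convert from UTC-4).
Ximena ∩ Kira: 08:30-11:00, 16:00-16:30.
Ximena ∩ Kira ∩ Hana: 08:30-11:00, 16:00-16:30.
Ximena ∩ Kira ∩ Hana ∩ Jonas: 09:30-11:00, 16:00-16:30.
Ximena ∩ Kira ∩ Hana ∩ Jonas ∩ Ines: 09:30-11:00, 16:00-16:30.
Ximena ∩ Kira ∩ Hana ∩ Jonas ∩ Ines ∩ Vera: 09:30-11:00, 16:00-16:30.
Ximena ∩ Kira ∩ Hana ∩ Jonas ∩ Ines ∩ Vera ∩ Oona: 09:30-11:00, 16:00-16:30.
Those are the intersection windows.
Summing the common windows: 90 + 30 = 120 minutes.

120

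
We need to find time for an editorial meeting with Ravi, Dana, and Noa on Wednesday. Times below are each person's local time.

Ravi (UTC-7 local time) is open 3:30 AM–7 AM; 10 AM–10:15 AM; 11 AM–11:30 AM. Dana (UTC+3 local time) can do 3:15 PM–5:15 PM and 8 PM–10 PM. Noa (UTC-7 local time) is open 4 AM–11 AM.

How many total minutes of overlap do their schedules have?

120

Ravi in UTC: 10:30-14:00, 17:00-17:15, 18:00-18:30 (add 7h to convert from UTC-7).
Dana in UTC: 12:15-14:15, 17:00-19:00 (subtract 3h to convert from UTC+3).
Noa in UTC: 11:00-18:00 (add 7h to convert from UTC-7).
Ravi ∩ Dana: 12:15-14:00, 17:00-17:15, 18:00-18:30.
Ravi ∩ Dana ∩ Noa: 12:15-14:00, 17:00-17:15.
So the common availability across everyone is 12:15-14:00, 17:00-17:15.
Summing the common windows: 105 + 15 = 120 minutes.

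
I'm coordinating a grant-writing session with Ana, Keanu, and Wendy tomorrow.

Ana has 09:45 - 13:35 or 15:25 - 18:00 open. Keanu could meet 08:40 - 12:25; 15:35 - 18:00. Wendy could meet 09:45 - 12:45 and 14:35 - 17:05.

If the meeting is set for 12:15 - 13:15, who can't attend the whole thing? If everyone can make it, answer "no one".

Keanu, Wendy

Ana: free for 12:15-13:15. Keanu: not fully free for 12:15-13:15. Wendy: not fully free for 12:15-13:15.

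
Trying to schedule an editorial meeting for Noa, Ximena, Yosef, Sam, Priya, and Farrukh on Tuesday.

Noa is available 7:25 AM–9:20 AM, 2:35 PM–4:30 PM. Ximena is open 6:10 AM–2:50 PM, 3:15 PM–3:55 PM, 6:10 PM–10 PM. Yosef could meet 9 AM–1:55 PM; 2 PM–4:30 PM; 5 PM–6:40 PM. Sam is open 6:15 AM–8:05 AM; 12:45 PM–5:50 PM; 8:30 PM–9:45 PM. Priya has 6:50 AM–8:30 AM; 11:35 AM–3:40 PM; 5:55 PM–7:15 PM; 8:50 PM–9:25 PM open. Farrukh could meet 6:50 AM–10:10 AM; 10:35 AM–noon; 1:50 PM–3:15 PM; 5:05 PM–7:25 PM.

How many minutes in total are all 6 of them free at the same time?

15

Noa ∩ Ximena: 07:25-09:20, 14:35-14:50, 15:15-15:55.
Noa ∩ Ximena ∩ Yosef: 09:00-09:20, 14:35-14:50, 15:15-15:55.
Noa ∩ Ximena ∩ Yosef ∩ Sam: 14:35-14:50, 15:15-15:55.
Noa ∩ Ximena ∩ Yosef ∩ Sam ∩ Priya: 14:35-14:50, 15:15-15:40.
Noa ∩ Ximena ∩ Yosef ∩ Sam ∩ Priya ∩ Farrukh: 14:35-14:50.
Those are the intersection windows.
That's a single block of 15 minutes.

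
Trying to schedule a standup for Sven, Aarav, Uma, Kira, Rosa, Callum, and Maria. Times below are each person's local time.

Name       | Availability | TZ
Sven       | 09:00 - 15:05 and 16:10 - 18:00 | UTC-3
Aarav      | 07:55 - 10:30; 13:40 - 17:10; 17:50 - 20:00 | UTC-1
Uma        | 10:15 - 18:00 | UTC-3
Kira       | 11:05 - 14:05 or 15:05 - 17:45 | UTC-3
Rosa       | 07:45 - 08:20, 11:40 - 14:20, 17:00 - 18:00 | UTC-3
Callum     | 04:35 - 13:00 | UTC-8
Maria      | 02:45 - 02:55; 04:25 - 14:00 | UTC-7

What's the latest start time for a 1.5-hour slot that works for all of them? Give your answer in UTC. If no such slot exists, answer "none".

Sven in UTC: 12:00-18:05, 19:10-21:00 (add 3h to convert from UTC-3).
Aarav in UTC: 08:55-11:30, 14:40-18:10, 18:50-21:00 (add 1h to convert from UTC-1).
Uma in UTC: 13:15-21:00 (add 3h to convert from UTC-3).
Kira in UTC: 14:05-17:05, 18:05-20:45 (add 3h to convert from UTC-3).
Rosa in UTC: 10:45-11:20, 14:40-17:20, 20:00-21:00 (add 3h to convert from UTC-3).
Callum in UTC: 12:35-21:00 (add 8h to convert from UTC-8).
Maria in UTC: 09:45-09:55, 11:25-21:00 (add 7h to convert from UTC-7).
Sven ∩ Aarav: 14:40-18:05, 19:10-21:00.
Sven ∩ Aarav ∩ Uma: 14:40-18:05, 19:10-21:00.
Sven ∩ Aarav ∩ Uma ∩ Kira: 14:40-17:05, 19:10-20:45.
Sven ∩ Aarav ∩ Uma ∩ Kira ∩ Rosa: 14:40-17:05, 20:00-20:45.
Sven ∩ Aarav ∩ Uma ∩ Kira ∩ Rosa ∩ Callum: 14:40-17:05, 20:00-20:45.
Sven ∩ Aarav ∩ Uma ∩ Kira ∩ Rosa ∩ Callum ∩ Maria: 14:40-17:05, 20:00-20:45.
So the common availability across everyone is 14:40-17:05, 20:00-20:45.
The last common window of at least 90 minutes is 14:40-17:05; a 90-minute meeting can start as late as 15:35 and still end by 17:05.

15:35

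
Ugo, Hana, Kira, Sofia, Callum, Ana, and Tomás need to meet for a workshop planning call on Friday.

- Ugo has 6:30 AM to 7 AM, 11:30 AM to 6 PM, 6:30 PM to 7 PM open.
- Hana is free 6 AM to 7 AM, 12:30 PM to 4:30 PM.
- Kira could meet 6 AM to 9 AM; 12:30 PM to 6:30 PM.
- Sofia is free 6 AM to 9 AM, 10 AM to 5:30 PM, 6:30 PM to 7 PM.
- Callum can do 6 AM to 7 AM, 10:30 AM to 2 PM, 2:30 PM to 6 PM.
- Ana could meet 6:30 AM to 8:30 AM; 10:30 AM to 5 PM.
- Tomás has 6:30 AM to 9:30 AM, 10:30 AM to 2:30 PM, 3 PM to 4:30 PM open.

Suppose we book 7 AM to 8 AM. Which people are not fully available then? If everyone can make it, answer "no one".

Ugo: not fully free for 07:00-08:00. Hana: not fully free for 07:00-08:00. Kira: free for 07:00-08:00. Sofia: free for 07:00-08:00. Callum: not fully free for 07:00-08:00. Ana: free for 07:00-08:00. Tomás: free for 07:00-08:00.

Callum, Hana, Ugo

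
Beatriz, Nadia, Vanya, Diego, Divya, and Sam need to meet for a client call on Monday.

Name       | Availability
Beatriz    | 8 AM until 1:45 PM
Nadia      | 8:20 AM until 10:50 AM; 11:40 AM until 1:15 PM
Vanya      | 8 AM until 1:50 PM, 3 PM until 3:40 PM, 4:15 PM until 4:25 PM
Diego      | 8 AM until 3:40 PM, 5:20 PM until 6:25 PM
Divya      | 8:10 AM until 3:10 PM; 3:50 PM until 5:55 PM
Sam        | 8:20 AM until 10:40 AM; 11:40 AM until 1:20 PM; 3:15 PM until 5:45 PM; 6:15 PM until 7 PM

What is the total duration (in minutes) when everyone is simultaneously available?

Beatriz ∩ Nadia: 08:20-10:50, 11:40-13:15.
Beatriz ∩ Nadia ∩ Vanya: 08:20-10:50, 11:40-13:15.
Beatriz ∩ Nadia ∩ Vanya ∩ Diego: 08:20-10:50, 11:40-13:15.
Beatriz ∩ Nadia ∩ Vanya ∩ Diego ∩ Divya: 08:20-10:50, 11:40-13:15.
Beatriz ∩ Nadia ∩ Vanya ∩ Diego ∩ Divya ∩ Sam: 08:20-10:40, 11:40-13:15.
Those are the intersection windows.
Summing the common windows: 140 + 95 = 235 minutes.

235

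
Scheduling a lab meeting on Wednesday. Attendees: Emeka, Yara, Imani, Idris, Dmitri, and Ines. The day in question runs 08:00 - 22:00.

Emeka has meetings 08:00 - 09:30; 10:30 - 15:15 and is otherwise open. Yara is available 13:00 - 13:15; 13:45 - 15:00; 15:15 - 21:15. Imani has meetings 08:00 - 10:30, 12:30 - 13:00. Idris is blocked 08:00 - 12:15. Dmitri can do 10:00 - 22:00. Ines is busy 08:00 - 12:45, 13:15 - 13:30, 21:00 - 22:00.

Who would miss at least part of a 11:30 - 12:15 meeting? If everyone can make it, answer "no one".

Emeka free: 09:30-10:30, 15:15-22:00 (invert busy blocks within the working day).
Yara free: 13:00-13:15, 13:45-15:00, 15:15-21:15.
Imani free: 10:30-12:30, 13:00-22:00 (invert busy blocks within the working day).
Idris free: 12:15-22:00 (invert busy blocks within the working day).
Dmitri free: 10:00-22:00.
Ines free: 12:45-13:15, 13:30-21:00 (invert busy blocks within the working day).
Emeka: not fully free for 11:30-12:15. Yara: not fully free for 11:30-12:15. Imani: free for 11:30-12:15. Idris: not fully free for 11:30-12:15. Dmitri: free for 11:30-12:15. Ines: not fully free for 11:30-12:15.

Emeka, Idris, Ines, Yara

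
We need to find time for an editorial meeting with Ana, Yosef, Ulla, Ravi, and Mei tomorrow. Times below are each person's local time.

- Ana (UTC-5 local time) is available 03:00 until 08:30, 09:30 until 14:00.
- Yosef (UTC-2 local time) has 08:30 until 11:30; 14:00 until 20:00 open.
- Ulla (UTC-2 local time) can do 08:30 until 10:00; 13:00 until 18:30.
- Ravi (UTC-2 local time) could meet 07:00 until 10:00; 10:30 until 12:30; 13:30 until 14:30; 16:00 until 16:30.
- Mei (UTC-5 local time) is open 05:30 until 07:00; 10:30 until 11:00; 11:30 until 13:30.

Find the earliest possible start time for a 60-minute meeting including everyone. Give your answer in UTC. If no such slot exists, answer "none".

Ana in UTC: 08:00-13:30, 14:30-19:00 (add 5h to convert from UTC-5).
Yosef in UTC: 10:30-13:30, 16:00-22:00 (add 2h to convert from UTC-2).
Ulla in UTC: 10:30-12:00, 15:00-20:30 (add 2h to convert from UTC-2).
Ravi in UTC: 09:00-12:00, 12:30-14:30, 15:30-16:30, 18:00-18:30 (add 2h to convert from UTC-2).
Mei in UTC: 10:30-12:00, 15:30-16:00, 16:30-18:30 (add 5h to convert from UTC-5).
Ana ∩ Yosef: 10:30-13:30, 16:00-19:00.
Ana ∩ Yosef ∩ Ulla: 10:30-12:00, 16:00-19:00.
Ana ∩ Yosef ∩ Ulla ∩ Ravi: 10:30-12:00, 16:00-16:30, 18:00-18:30.
Ana ∩ Yosef ∩ Ulla ∩ Ravi ∩ Mei: 10:30-12:00, 18:00-18:30.
The first common window of at least 60 minutes is 10:30-12:00, so the earliest start is 10:30.

10:30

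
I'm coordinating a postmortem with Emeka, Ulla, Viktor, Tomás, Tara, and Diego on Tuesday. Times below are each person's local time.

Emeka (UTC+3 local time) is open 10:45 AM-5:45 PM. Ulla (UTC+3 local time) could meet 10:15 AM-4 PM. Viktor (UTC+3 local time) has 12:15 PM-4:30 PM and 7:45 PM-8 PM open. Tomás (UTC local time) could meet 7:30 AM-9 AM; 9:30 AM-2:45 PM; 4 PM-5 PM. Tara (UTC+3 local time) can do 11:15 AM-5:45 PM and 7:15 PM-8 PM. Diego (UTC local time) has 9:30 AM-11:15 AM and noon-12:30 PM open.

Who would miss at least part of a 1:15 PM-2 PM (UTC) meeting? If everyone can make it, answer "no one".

Diego, Ulla, Viktor

Emeka in UTC: 07:45-14:45 (subtract 3h to convert from UTC+3).
Ulla in UTC: 07:15-13:00 (subtract 3h to convert from UTC+3).
Viktor in UTC: 09:15-13:30, 16:45-17:00 (subtract 3h to convert from UTC+3).
Tomás in UTC: 07:30-09:00, 09:30-14:45, 16:00-17:00.
Tara in UTC: 08:15-14:45, 16:15-17:00 (subtract 3h to convert from UTC+3).
Diego in UTC: 09:30-11:15, 12:00-12:30.
Emeka: free for 13:15-14:00. Ulla: not fully free for 13:15-14:00. Viktor: not fully free for 13:15-14:00. Tomás: free for 13:15-14:00. Tara: free for 13:15-14:00. Diego: not fully free for 13:15-14:00.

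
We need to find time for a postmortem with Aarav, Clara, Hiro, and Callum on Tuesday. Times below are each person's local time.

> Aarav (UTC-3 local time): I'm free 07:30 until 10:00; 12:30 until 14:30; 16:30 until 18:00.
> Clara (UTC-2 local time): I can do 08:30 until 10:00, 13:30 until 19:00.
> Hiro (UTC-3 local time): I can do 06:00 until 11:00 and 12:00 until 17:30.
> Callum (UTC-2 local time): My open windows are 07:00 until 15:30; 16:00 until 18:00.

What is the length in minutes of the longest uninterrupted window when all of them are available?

Aarav in UTC: 10:30-13:00, 15:30-17:30, 19:30-21:00 (add 3h to convert from UTC-3).
Clara in UTC: 10:30-12:00, 15:30-21:00 (add 2h to convert from UTC-2).
Hiro in UTC: 09:00-14:00, 15:00-20:30 (add 3h to convert from UTC-3).
Callum in UTC: 09:00-17:30, 18:00-20:00 (add 2h to convert from UTC-2).
Aarav ∩ Clara: 10:30-12:00, 15:30-17:30, 19:30-21:00.
Aarav ∩ Clara ∩ Hiro: 10:30-12:00, 15:30-17:30, 19:30-20:30.
Aarav ∩ Clara ∩ Hiro ∩ Callum: 10:30-12:00, 15:30-17:30, 19:30-20:00.
Those are the intersection windows.
The longest is 15:30-17:30 at 120 minutes.

120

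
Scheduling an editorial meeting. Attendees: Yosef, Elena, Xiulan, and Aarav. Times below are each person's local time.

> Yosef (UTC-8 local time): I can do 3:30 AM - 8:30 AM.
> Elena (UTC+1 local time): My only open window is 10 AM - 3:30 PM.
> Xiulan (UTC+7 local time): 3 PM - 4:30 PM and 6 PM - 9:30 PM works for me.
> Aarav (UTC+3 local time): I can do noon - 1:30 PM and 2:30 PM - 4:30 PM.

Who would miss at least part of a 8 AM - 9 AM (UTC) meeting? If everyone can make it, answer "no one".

Yosef in UTC: 11:30-16:30 (add 8h to convert from UTC-8).
Elena in UTC: 09:00-14:30 (subtract 1h to convert from UTC+1).
Xiulan in UTC: 08:00-09:30, 11:00-14:30 (subtract 7h to convert from UTC+7).
Aarav in UTC: 09:00-10:30, 11:30-13:30 (subtract 3h to convert from UTC+3).
Yosef: not fully free for 08:00-09:00. Elena: not fully free for 08:00-09:00. Xiulan: free for 08:00-09:00. Aarav: not fully free for 08:00-09:00.

Aarav, Elena, Yosef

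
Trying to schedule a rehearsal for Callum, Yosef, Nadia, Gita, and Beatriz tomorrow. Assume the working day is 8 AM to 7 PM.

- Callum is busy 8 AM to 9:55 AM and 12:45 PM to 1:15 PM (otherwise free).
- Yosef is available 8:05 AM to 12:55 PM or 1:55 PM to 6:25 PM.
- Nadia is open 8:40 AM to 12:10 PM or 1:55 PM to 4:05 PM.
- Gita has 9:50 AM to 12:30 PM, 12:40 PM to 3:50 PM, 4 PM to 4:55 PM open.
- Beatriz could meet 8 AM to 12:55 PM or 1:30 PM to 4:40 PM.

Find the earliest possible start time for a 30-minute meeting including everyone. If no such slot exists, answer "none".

09:55

Callum free: 09:55-12:45, 13:15-19:00 (invert busy blocks within the working day).
Yosef free: 08:05-12:55, 13:55-18:25.
Nadia free: 08:40-12:10, 13:55-16:05.
Gita free: 09:50-12:30, 12:40-15:50, 16:00-16:55.
Beatriz free: 08:00-12:55, 13:30-16:40.
Callum ∩ Yosef: 09:55-12:45, 13:55-18:25.
Callum ∩ Yosef ∩ Nadia: 09:55-12:10, 13:55-16:05.
Callum ∩ Yosef ∩ Nadia ∩ Gita: 09:55-12:10, 13:55-15:50, 16:00-16:05.
Callum ∩ Yosef ∩ Nadia ∩ Gita ∩ Beatriz: 09:55-12:10, 13:55-15:50, 16:00-16:05.
So the common availability across everyone is 09:55-12:10, 13:55-15:50, 16:00-16:05.
The first common window of at least 30 minutes is 09:55-12:10, so the earliest start is 09:55.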